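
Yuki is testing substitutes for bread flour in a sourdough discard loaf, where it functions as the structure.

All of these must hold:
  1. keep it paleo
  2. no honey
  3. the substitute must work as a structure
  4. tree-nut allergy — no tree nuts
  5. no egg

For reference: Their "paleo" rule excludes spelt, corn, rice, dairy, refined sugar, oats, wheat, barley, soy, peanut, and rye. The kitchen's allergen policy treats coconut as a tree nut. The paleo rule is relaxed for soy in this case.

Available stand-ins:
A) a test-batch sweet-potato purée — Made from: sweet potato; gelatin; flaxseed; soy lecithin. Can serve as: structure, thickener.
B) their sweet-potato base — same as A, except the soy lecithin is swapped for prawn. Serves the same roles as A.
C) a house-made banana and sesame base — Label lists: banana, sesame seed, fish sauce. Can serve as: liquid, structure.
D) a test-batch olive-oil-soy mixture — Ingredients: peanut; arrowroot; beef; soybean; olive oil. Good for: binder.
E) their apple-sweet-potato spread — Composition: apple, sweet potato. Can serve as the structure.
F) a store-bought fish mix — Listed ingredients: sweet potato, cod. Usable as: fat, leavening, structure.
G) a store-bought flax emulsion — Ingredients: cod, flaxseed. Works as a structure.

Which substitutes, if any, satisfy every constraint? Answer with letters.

A: soy is permitted under the paleo carve-out; nothing else excluded — valid
B: all constraints satisfied — keep
C: only fish sauce, sesame seed and banana; none excluded — keep
D: not usable as a structure; has peanut, so not paleo — reject
E: works as a structure, tree-nut-free, paleo — keep
F: every rule checks out — valid
G: all constraints satisfied — valid

A, B, C, E, F, G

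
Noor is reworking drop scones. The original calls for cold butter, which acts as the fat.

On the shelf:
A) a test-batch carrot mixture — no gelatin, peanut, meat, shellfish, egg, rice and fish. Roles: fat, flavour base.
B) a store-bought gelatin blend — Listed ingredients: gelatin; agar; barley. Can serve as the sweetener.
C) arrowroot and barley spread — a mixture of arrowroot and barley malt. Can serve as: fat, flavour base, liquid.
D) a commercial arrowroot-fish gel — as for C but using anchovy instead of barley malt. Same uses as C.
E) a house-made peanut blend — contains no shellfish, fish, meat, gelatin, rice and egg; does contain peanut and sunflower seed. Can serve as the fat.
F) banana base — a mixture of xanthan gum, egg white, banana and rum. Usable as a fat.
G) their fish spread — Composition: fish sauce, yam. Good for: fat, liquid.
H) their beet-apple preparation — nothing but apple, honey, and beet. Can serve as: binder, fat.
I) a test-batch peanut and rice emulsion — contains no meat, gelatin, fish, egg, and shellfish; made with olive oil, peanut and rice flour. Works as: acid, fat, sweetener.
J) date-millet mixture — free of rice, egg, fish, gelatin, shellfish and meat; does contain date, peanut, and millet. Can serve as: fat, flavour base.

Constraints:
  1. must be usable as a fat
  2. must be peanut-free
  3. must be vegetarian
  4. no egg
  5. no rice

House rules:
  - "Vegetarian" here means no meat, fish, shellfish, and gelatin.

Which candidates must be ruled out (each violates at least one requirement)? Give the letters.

B, D, E, F, G, I, J

A: works as a fat, no rice, no peanut — valid
B: not usable as a fat; has gelatin, so not vegetarian — out
C: vegetarian, no peanut — keep
D: has anchovy, so not vegetarian — reject
E: has peanut, so not peanut-free — reject
F: has egg white, so not egg-free — reject
G: has fish sauce, so not vegetarian — no
H: every rule checks out — keep
I: has rice flour, so not rice-free; has peanut, so not peanut-free — reject
J: has peanut, so not peanut-free — no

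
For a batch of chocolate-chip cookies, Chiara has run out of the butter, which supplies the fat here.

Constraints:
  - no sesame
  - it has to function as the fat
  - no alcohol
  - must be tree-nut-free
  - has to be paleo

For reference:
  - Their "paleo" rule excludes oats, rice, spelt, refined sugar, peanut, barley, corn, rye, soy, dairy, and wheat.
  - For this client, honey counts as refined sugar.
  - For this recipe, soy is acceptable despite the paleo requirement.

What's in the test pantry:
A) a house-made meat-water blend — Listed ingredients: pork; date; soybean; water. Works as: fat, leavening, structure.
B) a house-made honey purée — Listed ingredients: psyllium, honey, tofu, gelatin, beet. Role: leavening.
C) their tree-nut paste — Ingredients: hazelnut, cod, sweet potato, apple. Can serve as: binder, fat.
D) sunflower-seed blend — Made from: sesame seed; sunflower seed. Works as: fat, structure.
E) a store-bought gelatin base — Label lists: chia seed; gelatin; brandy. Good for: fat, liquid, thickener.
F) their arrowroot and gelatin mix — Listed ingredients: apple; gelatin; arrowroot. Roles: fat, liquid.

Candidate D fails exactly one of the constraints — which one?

usable as a fat: satisfied
paleo: satisfied
tree-nut-free: satisfied
sesame-free: has sesame seed — fails
alcohol-free: satisfied

sesame-free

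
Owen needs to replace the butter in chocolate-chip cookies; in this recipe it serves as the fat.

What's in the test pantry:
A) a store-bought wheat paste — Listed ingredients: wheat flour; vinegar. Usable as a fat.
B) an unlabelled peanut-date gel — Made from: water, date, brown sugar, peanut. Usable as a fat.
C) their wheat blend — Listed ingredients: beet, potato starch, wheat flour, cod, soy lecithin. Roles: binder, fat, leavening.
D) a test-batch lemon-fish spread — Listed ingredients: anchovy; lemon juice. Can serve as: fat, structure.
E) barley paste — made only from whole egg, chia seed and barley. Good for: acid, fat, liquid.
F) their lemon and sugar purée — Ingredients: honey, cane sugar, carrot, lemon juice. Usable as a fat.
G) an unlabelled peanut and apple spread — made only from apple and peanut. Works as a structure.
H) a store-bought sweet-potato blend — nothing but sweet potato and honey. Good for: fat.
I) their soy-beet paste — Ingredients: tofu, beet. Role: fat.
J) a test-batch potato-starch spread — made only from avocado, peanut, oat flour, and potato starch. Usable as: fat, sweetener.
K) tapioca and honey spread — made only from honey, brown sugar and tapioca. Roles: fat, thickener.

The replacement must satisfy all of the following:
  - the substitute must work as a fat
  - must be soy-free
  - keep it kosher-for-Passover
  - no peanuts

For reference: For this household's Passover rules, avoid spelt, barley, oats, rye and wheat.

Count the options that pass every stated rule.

4

A: has wheat flour, so not kosher-for-Passover — out
B: has peanut, so not peanut-free — out
C: has wheat flour, so not kosher-for-Passover; has soy lecithin, so not soy-free — reject
D: only anchovy and lemon juice; none excluded — valid
E: has barley, so not kosher-for-Passover — reject
F: works as a fat, no soy, no peanut — OK
G: not usable as a fat; has peanut, so not peanut-free — no
H: no peanut, no soy — keep
I: has tofu, so not soy-free — reject
J: has oat flour, so not kosher-for-Passover; has peanut, so not peanut-free — reject
K: all constraints satisfied — OK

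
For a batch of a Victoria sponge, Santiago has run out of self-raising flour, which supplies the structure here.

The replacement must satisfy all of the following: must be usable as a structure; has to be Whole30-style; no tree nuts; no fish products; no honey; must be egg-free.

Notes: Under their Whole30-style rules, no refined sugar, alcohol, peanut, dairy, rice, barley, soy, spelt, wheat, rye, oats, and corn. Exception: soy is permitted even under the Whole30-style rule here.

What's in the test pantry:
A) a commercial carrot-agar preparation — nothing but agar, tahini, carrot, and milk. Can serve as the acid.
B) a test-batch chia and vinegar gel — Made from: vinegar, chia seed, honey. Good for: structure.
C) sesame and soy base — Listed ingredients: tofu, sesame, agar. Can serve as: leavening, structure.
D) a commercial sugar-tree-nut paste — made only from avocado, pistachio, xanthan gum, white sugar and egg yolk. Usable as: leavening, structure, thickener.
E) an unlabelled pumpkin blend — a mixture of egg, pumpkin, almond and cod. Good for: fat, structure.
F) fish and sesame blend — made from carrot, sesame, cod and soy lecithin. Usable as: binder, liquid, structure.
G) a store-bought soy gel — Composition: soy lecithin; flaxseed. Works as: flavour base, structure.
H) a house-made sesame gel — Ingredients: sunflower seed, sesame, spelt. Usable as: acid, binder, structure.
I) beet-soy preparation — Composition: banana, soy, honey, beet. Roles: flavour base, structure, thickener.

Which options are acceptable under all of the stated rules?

C, G

A: not usable as a structure; has milk, so not Whole30-style — no
B: has honey, so not honey-free — out
C: soy is permitted under the Whole30-style carve-out; nothing else excluded — OK
D: has white sugar, so not Whole30-style; has egg yolk, so not egg-free (and 1 more) — out
E: has egg, so not egg-free; has almond, so not tree-nut-free (and 1 more) — reject
F: has cod, so not fish-free — reject
G: soy is permitted under the Whole30-style carve-out; nothing else excluded — OK
H: has spelt, so not Whole30-style — out
I: has honey, so not honey-free — no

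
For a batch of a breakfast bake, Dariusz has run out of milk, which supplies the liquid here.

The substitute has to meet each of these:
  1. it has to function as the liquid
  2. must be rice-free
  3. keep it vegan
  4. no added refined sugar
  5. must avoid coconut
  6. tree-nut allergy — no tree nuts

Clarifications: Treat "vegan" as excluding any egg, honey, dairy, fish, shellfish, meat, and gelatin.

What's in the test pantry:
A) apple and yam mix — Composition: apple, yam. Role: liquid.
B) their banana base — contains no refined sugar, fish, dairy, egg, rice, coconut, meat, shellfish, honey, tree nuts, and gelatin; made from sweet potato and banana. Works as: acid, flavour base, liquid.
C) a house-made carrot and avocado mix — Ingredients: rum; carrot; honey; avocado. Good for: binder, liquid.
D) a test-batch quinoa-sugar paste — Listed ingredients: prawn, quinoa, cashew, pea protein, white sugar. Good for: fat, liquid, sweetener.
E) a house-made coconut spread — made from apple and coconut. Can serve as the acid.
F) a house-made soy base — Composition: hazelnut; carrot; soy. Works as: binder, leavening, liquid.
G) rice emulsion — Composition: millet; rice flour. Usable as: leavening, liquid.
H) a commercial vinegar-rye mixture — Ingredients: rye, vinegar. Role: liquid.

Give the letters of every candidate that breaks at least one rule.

C, D, E, F, G

A: only apple and yam; none excluded — OK
B: all constraints satisfied — OK
C: has honey, so not vegan — reject
D: has prawn, so not vegan; has white sugar, so not no-added-sugar (and 1 more) — out
E: not usable as a liquid; has coconut, so not coconut-free — reject
F: has hazelnut, so not tree-nut-free — reject
G: has rice flour, so not rice-free — out
H: every rule checks out — keep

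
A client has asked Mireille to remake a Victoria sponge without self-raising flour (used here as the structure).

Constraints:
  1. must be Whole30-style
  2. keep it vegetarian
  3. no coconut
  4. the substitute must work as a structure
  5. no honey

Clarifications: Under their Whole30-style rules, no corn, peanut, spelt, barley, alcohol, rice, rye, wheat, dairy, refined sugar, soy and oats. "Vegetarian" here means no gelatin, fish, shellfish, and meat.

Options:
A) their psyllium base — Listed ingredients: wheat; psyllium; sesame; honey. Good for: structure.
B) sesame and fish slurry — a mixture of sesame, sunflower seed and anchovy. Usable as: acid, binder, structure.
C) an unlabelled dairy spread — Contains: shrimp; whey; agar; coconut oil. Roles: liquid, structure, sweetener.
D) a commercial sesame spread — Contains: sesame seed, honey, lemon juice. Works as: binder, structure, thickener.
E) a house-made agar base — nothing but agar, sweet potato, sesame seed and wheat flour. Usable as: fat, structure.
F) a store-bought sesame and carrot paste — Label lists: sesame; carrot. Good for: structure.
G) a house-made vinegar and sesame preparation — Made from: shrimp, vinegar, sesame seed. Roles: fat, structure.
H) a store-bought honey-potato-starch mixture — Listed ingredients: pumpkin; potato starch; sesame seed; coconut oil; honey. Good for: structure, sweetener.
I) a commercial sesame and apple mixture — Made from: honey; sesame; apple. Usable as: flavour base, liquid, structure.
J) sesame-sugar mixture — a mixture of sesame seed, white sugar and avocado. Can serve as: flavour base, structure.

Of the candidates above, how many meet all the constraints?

1

A: has wheat, so not Whole30-style; has honey, so not honey-free — out
B: has anchovy, so not vegetarian — no
C: has whey, so not Whole30-style; has shrimp, so not vegetarian (and 1 more) — reject
D: has honey, so not honey-free — reject
E: has wheat flour, so not Whole30-style — reject
F: every rule checks out — keep
G: has shrimp, so not vegetarian — out
H: has coconut oil, so not coconut-free; has honey, so not honey-free — no
I: has honey, so not honey-free — out
J: has white sugar, so not Whole30-style — reject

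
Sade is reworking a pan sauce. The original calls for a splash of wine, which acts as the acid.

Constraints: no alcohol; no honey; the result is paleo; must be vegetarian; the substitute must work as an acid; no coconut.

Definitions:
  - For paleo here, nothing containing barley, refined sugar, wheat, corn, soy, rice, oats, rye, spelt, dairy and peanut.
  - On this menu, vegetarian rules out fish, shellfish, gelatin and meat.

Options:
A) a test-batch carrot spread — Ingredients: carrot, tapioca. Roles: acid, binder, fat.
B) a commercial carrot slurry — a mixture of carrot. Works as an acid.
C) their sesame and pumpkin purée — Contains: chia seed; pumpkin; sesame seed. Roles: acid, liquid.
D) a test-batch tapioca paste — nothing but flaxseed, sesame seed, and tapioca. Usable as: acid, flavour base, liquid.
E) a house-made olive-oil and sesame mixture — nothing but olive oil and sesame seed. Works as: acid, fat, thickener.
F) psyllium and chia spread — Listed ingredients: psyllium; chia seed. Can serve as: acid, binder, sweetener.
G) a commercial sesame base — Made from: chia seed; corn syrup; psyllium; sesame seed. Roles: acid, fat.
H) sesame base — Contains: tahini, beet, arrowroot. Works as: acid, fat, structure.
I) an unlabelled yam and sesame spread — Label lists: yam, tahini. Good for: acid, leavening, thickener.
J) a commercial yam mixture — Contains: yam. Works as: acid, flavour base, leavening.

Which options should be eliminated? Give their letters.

A: nothing on the exclusion list — OK
B: nothing on the exclusion list — keep
C: only sesame seed, pumpkin, and chia seed; none excluded — keep
D: only sesame seed, tapioca and flaxseed; none excluded — keep
E: only sesame seed and olive oil; none excluded — OK
F: no honey, vegetarian — keep
G: has corn syrup, so not paleo — reject
H: all constraints satisfied — OK
I: only tahini and yam; none excluded — valid
J: nothing on the exclusion list — valid

G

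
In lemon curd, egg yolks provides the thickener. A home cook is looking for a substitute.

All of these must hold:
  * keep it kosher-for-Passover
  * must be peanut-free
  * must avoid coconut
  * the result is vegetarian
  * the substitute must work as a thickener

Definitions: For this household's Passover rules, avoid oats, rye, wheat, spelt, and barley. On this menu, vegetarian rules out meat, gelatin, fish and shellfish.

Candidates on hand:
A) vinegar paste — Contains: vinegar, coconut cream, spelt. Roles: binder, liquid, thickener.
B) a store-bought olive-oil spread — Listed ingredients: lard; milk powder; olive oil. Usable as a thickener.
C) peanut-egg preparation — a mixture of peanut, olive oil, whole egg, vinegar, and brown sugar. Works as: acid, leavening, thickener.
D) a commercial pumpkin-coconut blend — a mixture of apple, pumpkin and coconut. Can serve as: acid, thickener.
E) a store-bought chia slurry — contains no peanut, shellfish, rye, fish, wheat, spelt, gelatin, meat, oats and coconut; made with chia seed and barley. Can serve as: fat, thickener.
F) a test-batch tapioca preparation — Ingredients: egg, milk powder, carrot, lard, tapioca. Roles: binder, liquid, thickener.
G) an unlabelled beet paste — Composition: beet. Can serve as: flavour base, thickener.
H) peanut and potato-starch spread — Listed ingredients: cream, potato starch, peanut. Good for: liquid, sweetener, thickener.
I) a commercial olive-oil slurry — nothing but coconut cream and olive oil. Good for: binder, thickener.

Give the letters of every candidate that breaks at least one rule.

A, B, C, D, E, F, H, I

A: has spelt, so not kosher-for-Passover; has coconut cream, so not coconut-free — no
B: has lard, so not vegetarian — reject
C: has peanut, so not peanut-free — reject
D: has coconut, so not coconut-free — reject
E: has barley, so not kosher-for-Passover — out
F: has lard, so not vegetarian — no
G: works as a thickener, no peanut, kosher-for-Passover — OK
H: has peanut, so not peanut-free — no
I: has coconut cream, so not coconut-free — out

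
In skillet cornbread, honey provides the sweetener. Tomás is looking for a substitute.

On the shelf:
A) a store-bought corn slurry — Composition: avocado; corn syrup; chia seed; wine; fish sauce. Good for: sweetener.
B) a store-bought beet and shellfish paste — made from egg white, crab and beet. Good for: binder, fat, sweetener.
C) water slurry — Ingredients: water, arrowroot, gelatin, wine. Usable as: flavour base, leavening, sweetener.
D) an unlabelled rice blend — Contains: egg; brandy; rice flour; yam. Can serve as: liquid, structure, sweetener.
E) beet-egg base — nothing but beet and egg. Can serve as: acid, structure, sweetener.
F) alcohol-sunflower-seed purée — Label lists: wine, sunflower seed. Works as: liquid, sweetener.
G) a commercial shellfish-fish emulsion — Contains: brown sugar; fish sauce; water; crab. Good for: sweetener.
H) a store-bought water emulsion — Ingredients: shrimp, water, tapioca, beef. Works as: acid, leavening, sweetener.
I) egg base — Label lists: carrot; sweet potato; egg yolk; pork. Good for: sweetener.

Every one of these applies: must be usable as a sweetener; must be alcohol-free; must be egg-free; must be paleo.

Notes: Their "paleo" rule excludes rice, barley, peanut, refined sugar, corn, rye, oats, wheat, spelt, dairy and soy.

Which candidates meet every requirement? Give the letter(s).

H

A: has corn syrup, so not paleo; has wine, so not alcohol-free — reject
B: has egg white, so not egg-free — reject
C: has wine, so not alcohol-free — out
D: has rice flour, so not paleo; has egg, so not egg-free (and 1 more) — no
E: has egg, so not egg-free — reject
F: has wine, so not alcohol-free — out
G: has brown sugar, so not paleo — reject
H: no egg, no alcohol — keep
I: has egg yolk, so not egg-free — reject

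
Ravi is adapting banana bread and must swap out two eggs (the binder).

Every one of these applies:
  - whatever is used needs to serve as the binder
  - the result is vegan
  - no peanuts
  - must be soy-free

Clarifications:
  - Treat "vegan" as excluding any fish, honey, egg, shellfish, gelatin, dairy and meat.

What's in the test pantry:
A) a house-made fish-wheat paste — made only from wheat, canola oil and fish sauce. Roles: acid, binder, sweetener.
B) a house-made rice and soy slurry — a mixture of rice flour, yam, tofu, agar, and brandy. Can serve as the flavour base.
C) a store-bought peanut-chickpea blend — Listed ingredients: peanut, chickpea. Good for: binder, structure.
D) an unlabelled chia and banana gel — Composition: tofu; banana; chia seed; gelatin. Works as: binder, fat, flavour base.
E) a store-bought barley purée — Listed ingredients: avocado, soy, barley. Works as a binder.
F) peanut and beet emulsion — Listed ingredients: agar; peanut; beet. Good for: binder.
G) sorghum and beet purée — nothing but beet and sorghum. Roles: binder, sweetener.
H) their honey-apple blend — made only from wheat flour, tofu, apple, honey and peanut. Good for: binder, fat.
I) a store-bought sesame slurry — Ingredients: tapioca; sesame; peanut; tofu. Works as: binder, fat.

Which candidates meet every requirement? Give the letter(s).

G

A: has fish sauce, so not vegan — reject
B: not usable as a binder; has tofu, so not soy-free — out
C: has peanut, so not peanut-free — out
D: has gelatin, so not vegan; has tofu, so not soy-free — no
E: has soy, so not soy-free — out
F: has peanut, so not peanut-free — reject
G: no soy, vegan — valid
H: has honey, so not vegan; has tofu, so not soy-free (and 1 more) — reject
I: has tofu, so not soy-free; has peanut, so not peanut-free — no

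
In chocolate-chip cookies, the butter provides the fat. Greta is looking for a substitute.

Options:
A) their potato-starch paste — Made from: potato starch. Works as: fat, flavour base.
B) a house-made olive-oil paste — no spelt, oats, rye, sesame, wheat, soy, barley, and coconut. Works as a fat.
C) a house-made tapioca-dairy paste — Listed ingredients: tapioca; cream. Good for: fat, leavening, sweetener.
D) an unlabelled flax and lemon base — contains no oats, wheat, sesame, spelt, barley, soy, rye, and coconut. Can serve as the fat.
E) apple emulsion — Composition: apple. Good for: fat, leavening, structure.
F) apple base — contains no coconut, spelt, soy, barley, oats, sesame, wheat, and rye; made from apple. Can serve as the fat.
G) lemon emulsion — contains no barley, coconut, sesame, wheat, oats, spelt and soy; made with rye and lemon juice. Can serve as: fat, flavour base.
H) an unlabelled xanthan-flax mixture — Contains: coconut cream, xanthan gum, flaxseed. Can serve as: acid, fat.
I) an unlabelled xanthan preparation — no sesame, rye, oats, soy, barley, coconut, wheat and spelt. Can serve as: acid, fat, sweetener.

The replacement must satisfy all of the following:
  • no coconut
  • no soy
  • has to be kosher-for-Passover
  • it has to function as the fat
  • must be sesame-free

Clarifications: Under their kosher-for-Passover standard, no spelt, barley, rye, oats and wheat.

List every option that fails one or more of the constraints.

A: only potato starch; none excluded — valid
B: works as a fat, kosher-for-Passover, no coconut — valid
C: only cream and tapioca; none excluded — valid
D: no coconut, kosher-for-Passover — OK
E: every rule checks out — OK
F: works as a fat, no coconut, no sesame — keep
G: has rye, so not kosher-for-Passover — no
H: has coconut cream, so not coconut-free — reject
I: works as a fat, kosher-for-Passover, no coconut — OK

G, H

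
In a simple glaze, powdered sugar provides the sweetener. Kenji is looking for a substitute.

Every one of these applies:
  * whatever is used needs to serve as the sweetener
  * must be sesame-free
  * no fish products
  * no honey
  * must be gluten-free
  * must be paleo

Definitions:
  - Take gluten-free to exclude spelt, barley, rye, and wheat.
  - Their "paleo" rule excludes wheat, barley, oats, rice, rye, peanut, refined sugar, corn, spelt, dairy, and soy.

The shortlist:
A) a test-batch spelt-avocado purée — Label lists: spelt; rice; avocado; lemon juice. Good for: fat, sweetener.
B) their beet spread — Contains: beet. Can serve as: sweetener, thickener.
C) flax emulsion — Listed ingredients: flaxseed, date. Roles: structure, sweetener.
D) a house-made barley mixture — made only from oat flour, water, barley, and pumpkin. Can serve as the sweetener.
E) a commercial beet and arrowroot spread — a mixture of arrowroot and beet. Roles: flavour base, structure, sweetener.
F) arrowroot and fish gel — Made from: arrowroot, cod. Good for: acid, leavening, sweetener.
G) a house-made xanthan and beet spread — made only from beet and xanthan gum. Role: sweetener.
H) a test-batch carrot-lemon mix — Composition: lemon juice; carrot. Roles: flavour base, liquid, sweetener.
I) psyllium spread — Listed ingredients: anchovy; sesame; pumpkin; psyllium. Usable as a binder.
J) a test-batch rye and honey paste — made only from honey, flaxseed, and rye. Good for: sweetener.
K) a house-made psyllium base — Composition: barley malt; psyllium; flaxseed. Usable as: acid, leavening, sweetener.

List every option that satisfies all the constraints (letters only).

B, C, E, G, H

A: has spelt, so not gluten-free; has rice, so not paleo — no
B: nothing on the exclusion list — valid
C: works as a sweetener, no fish, gluten-free — keep
D: has barley, so not gluten-free; has barley, so not paleo — reject
E: works as a sweetener, no sesame, gluten-free — valid
F: has cod, so not fish-free — out
G: only beet and xanthan gum; none excluded — keep
H: every rule checks out — keep
I: not usable as a sweetener; has anchovy, so not fish-free (and 1 more) — reject
J: has rye, so not gluten-free; has rye, so not paleo (and 1 more) — no
K: has barley malt, so not gluten-free; has barley malt, so not paleo — no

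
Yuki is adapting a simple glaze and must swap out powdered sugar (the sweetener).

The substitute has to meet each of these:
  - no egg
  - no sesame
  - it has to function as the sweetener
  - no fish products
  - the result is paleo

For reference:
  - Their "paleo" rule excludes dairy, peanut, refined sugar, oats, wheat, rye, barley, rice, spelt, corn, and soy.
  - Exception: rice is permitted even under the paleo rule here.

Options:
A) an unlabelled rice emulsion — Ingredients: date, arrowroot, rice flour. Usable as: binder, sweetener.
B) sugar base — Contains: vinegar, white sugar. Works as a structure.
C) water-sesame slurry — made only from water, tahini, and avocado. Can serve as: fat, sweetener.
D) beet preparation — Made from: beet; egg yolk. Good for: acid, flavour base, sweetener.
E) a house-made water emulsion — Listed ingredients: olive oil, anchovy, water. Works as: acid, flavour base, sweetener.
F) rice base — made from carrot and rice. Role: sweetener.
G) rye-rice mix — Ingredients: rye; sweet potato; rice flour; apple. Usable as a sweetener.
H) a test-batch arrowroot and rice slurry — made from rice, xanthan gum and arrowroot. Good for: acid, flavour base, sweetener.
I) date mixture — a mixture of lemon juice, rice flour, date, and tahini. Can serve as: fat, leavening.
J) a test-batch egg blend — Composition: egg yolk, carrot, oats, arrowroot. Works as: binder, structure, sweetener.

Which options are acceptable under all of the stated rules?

A: rice is permitted under the paleo carve-out; nothing else excluded — valid
B: not usable as a sweetener; has white sugar, so not paleo — out
C: has tahini, so not sesame-free — reject
D: has egg yolk, so not egg-free — no
E: has anchovy, so not fish-free — reject
F: rice is permitted under the paleo carve-out; nothing else excluded — keep
G: has rye, so not paleo — no
H: rice is permitted under the paleo carve-out; nothing else excluded — OK
I: not usable as a sweetener; has tahini, so not sesame-free — out
J: has oats, so not paleo; has egg yolk, so not egg-free — no

A, F, H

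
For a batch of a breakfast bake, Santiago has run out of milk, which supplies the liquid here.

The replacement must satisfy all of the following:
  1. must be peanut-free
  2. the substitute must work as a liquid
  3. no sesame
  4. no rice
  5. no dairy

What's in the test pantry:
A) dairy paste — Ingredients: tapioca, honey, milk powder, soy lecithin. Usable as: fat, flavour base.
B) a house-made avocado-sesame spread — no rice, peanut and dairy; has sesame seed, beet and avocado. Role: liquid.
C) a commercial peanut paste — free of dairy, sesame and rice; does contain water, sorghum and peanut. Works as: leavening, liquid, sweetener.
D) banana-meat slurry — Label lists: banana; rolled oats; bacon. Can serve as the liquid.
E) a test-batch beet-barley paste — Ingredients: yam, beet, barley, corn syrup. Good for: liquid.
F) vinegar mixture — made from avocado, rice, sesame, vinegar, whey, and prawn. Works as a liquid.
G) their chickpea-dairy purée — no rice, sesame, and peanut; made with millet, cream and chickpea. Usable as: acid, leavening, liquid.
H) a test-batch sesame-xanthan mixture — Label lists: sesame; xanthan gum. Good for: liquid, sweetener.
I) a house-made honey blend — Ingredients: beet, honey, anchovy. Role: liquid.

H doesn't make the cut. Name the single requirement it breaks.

sesame-free

usable as a liquid: satisfied
dairy-free: satisfied
sesame-free: has sesame — fails
peanut-free: satisfied
rice-free: satisfied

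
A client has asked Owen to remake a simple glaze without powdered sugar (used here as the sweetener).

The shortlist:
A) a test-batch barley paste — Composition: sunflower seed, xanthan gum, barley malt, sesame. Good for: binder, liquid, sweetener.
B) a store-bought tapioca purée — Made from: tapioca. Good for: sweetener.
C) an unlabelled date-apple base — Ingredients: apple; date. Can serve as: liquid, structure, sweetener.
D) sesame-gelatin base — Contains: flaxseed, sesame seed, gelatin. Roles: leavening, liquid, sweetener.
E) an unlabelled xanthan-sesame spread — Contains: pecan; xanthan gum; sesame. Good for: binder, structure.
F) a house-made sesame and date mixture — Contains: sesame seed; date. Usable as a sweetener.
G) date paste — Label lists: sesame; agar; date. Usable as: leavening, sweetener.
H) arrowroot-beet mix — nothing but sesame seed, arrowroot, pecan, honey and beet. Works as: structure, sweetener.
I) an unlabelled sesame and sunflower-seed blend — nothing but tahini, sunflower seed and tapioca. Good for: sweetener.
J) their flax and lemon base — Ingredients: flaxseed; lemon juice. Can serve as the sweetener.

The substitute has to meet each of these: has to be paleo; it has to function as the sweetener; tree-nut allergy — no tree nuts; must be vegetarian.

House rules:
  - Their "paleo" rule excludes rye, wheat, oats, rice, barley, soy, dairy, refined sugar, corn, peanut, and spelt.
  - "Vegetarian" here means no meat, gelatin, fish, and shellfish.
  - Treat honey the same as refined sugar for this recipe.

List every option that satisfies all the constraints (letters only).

B, C, F, G, I, J

A: has barley malt, so not paleo — reject
B: every rule checks out — OK
C: only date and apple; none excluded — OK
D: has gelatin, so not vegetarian — no
E: not usable as a sweetener; has pecan, so not tree-nut-free — no
F: nothing on the exclusion list — keep
G: only sesame, agar, and date; none excluded — keep
H: has honey, so not paleo; has pecan, so not tree-nut-free — no
I: works as a sweetener, vegetarian, paleo — valid
J: nothing on the exclusion list — valid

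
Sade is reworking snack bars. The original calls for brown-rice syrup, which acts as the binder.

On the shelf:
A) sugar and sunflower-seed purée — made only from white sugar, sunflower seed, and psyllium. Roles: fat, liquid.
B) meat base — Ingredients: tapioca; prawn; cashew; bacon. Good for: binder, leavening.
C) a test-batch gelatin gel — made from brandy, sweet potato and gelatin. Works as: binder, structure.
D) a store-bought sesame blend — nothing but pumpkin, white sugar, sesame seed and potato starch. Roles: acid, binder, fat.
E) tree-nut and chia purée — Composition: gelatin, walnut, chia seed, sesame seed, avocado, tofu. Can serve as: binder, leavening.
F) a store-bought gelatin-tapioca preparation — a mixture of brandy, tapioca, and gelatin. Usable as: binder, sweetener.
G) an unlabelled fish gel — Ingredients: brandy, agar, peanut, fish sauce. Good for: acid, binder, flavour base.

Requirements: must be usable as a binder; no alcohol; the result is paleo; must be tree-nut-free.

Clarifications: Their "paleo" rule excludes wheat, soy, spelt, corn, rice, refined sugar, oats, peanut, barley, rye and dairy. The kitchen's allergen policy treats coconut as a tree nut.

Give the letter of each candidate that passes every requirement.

none

A: not usable as a binder; has white sugar, so not paleo — out
B: has cashew, so not tree-nut-free — out
C: has brandy, so not alcohol-free — out
D: has white sugar, so not paleo — out
E: has tofu, so not paleo; has walnut, so not tree-nut-free — reject
F: has brandy, so not alcohol-free — reject
G: has peanut, so not paleo; has brandy, so not alcohol-free — reject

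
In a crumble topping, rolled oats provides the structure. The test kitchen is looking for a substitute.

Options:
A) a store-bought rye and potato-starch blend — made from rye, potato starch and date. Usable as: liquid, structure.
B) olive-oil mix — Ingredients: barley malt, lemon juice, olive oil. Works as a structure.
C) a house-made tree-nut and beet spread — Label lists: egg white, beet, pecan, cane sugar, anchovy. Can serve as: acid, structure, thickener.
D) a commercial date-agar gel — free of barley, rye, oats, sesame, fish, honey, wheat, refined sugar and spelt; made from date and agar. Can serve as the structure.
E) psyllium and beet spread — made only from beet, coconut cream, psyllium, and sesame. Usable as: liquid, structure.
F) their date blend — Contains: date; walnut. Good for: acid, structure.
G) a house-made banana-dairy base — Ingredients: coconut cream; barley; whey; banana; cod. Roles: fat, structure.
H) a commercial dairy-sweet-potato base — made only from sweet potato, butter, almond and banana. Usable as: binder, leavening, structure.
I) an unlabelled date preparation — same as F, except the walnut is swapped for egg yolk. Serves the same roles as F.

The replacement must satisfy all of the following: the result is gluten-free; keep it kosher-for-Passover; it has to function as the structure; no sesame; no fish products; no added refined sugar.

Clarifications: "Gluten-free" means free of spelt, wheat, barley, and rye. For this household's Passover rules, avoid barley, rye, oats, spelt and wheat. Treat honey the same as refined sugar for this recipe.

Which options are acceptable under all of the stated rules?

A: has rye, so not gluten-free; has rye, so not kosher-for-Passover — no
B: has barley malt, so not gluten-free; has barley malt, so not kosher-for-Passover — no
C: has cane sugar, so not no-added-sugar; has anchovy, so not fish-free — no
D: works as a structure, no sesame, gluten-free — OK
E: has sesame, so not sesame-free — reject
F: all constraints satisfied — OK
G: has barley, so not gluten-free; has barley, so not kosher-for-Passover (and 1 more) — reject
H: butter and almond etc. — none of it excluded — valid
I: only egg yolk and date; none excluded — OK

D, F, H, I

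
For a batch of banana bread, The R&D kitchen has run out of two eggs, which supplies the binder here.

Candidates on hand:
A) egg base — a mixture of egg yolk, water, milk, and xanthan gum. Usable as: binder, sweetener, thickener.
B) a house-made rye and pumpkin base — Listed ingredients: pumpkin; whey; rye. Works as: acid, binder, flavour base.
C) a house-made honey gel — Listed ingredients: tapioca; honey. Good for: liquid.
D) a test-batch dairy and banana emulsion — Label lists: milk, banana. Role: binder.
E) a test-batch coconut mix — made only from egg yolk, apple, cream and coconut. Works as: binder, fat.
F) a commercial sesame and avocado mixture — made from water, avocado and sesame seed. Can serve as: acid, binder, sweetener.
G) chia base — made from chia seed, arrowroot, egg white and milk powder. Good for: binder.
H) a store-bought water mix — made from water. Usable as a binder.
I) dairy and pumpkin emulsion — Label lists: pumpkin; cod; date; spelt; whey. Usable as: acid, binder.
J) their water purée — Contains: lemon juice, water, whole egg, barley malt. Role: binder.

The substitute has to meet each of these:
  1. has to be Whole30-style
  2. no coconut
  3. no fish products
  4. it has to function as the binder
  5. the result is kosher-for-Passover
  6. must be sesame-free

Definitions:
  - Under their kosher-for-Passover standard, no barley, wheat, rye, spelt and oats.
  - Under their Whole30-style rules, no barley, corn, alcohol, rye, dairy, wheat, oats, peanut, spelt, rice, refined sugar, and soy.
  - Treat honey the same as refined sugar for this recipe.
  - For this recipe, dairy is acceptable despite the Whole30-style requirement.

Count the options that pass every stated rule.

4

A: dairy is permitted under the Whole30-style carve-out; nothing else excluded — valid
B: has rye, so not kosher-for-Passover; has rye, so not Whole30-style — reject
C: not usable as a binder; has honey, so not Whole30-style — no
D: dairy is permitted under the Whole30-style carve-out; nothing else excluded — valid
E: has coconut, so not coconut-free — out
F: has sesame seed, so not sesame-free — reject
G: dairy is permitted under the Whole30-style carve-out; nothing else excluded — valid
H: works as a binder, kosher-for-Passover, no coconut — OK
I: has spelt, so not kosher-for-Passover; has spelt, so not Whole30-style (and 1 more) — out
J: has barley malt, so not kosher-for-Passover; has barley malt, so not Whole30-style — no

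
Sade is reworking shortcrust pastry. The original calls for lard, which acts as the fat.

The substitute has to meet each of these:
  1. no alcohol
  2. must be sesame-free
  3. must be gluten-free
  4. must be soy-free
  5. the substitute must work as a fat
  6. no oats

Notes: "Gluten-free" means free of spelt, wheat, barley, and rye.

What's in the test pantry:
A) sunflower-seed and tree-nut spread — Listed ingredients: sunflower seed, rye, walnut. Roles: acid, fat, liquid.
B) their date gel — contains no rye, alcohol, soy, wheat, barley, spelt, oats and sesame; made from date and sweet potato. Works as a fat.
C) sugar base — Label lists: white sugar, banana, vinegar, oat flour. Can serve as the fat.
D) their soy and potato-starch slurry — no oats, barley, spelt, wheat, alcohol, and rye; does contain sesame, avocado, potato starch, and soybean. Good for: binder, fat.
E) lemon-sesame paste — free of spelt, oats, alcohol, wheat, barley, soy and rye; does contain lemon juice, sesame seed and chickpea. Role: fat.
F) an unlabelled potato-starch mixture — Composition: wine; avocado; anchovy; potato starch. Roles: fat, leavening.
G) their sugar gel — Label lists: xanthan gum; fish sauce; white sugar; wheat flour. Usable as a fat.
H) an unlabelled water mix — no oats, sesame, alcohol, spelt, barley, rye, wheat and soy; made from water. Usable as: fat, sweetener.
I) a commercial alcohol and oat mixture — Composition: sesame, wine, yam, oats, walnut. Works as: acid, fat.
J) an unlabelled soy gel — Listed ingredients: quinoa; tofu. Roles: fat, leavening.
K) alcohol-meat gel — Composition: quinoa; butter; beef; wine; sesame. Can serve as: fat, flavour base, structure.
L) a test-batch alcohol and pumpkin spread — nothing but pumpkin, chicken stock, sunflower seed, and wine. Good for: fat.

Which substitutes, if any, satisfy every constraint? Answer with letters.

B, H

A: has rye, so not gluten-free — no
B: works as a fat, no sesame, no soy — keep
C: has oat flour, so not oat-free — out
D: has soybean, so not soy-free; has sesame, so not sesame-free — no
E: has sesame seed, so not sesame-free — no
F: has wine, so not alcohol-free — out
G: has wheat flour, so not gluten-free — out
H: works as a fat, no soy, no sesame — valid
I: has oats, so not oat-free; has sesame, so not sesame-free (and 1 more) — out
J: has tofu, so not soy-free — out
K: has sesame, so not sesame-free; has wine, so not alcohol-free — no
L: has wine, so not alcohol-free — reject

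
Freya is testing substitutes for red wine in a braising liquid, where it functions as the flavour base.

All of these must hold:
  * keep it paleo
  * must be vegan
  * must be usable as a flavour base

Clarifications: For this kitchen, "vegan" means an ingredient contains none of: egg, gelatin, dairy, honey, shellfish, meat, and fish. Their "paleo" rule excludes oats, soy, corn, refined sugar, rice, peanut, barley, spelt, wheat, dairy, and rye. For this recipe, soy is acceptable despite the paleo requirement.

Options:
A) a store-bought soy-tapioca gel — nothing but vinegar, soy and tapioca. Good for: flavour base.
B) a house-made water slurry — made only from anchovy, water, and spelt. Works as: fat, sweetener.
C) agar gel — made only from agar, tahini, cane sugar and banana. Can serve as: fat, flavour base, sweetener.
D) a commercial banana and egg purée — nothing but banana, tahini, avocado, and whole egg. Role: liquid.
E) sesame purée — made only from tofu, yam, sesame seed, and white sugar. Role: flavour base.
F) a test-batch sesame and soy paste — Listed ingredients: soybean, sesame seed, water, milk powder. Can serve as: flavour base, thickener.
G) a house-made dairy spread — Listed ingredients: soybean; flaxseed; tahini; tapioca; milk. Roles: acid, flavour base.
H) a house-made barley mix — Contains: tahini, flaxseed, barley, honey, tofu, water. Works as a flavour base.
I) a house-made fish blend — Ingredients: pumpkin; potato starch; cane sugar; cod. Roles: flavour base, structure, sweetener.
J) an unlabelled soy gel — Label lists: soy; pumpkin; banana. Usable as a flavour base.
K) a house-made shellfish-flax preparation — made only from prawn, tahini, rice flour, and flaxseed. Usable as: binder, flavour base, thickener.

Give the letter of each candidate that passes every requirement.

A: soy is permitted under the paleo carve-out; nothing else excluded — OK
B: not usable as a flavour base; has anchovy, so not vegan (and 1 more) — out
C: has cane sugar, so not paleo — reject
D: not usable as a flavour base; has whole egg, so not vegan — reject
E: has white sugar, so not paleo — out
F: has milk powder, so not vegan; has milk powder, so not paleo — out
G: has milk, so not vegan; has milk, so not paleo — reject
H: has honey, so not vegan; has barley, so not paleo — no
I: has cod, so not vegan; has cane sugar, so not paleo — reject
J: soy is permitted under the paleo carve-out; nothing else excluded — valid
K: has prawn, so not vegan; has rice flour, so not paleo — reject

A, J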